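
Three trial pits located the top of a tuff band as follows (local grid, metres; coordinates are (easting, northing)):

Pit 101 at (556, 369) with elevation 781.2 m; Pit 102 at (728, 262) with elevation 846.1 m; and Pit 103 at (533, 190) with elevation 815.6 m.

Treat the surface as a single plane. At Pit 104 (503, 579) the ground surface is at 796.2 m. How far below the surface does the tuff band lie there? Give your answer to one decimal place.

74.4 m

Let the plane be z = a·E + b·N + c.
Pit 102−Pit 101: 172a − 107b = 64.9;  Pit 103−Pit 101: −23a − 179b = 34.4.
Solving gives a = 0.23869, b = −0.22285.
Then c = 781.2 − a·556 − b·369 = 730.72.
At (503, 579): z_contact = 120.06 − 129.03 + 730.72 = 721.75 m.
Depth below ground = 796.2 − 721.75 = 74.4 m.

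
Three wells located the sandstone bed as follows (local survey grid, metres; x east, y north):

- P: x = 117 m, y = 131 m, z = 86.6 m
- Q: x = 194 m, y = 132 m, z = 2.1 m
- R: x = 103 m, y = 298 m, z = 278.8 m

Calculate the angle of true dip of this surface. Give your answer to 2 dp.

56.90°

Let the plane be z = a·x + b·y + c.
Q−P: 77a + 1b = −84.5;  R−P: −14a + 167b = 192.2.
Solving gives a = −1.11114, b = 1.05775.
Gradient magnitude |∇z| = √(a² + b²) = √(1.23463 + 1.11883) = 1.53410.
True dip = arctan(1.53410) = 56.90°, dipping toward SE (azimuth ≈ 134°).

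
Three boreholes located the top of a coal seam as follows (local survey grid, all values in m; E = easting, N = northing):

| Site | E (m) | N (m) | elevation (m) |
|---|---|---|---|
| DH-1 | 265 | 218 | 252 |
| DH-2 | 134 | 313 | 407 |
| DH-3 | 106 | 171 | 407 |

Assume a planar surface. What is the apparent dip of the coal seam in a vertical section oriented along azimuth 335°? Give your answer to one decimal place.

31.9°

Let the plane be z = a·E + b·N + c.
DH-2−DH-1: −131a + 95b = 155;  DH-3−DH-1: −159a − 47b = 155.
Solving gives a = −1.03518, b = 0.20412.
Unit vector along 335° is (sin 335°, cos 335°) = (-0.4226, 0.9063).
Slope in that direction = a·(-0.4226) + b·(0.9063) = 0.62248.
Apparent dip = arctan|0.62248| = 31.9° (true dip is 46.5°, so apparent ≤ true as expected).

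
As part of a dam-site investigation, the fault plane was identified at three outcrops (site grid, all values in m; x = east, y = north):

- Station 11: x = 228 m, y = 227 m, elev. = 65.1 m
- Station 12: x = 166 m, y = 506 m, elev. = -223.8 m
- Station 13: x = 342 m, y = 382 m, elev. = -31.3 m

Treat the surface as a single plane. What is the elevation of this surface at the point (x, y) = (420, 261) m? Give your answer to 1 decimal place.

116.1 m

Two edge vectors: Station 11→Station 12 = (-62, 279, -288.9), Station 11→Station 13 = (114, 155, -96.4).
Normal n = (Station 11→Station 12) × (Station 11→Station 13) = (17883.9, -38911.4, -41416).
So ∂z/∂x = −n_x/n_z = 0.43181 and ∂z/∂y = −n_y/n_z = −0.93953.
Intercept c from Station 11: 65.1 − 98.45 + 213.27 = 179.92.
At (420, 261): z = 181.4 − 245.2 + 179.92 = 116.1 m.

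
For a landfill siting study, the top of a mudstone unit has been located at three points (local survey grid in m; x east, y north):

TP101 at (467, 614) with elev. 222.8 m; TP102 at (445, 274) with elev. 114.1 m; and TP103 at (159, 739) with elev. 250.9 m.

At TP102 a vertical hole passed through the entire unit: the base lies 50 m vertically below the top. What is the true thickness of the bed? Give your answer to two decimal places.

47.63 m

Two edge vectors: TP101→TP102 = (-22, -340, -108.7), TP101→TP103 = (-308, 125, 28.1).
Normal n = (TP101→TP102) × (TP101→TP103) = (4033.5, 34097.8, -107470).
So ∂z/∂x = −n_x/n_z = 0.03753 and ∂z/∂y = −n_y/n_z = 0.31728.
|∇z| = √(a²+b²) = 0.31949, so dip δ = arctan(0.31949) = 17.72°.
True thickness = vertical thickness × cos δ = 50 × cos 17.72° = 47.63 m.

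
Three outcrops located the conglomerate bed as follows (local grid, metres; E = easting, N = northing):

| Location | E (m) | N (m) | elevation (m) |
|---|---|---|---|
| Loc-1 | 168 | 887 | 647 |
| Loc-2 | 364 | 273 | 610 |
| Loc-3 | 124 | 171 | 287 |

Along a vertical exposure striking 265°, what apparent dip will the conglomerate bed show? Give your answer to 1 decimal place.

Two edge vectors: Loc-1→Loc-2 = (196, -614, -37), Loc-1→Loc-3 = (-44, -716, -360).
Normal n = (Loc-1→Loc-2) × (Loc-1→Loc-3) = (194548, 72188, -167352).
So ∂z/∂E = −n_x/n_z = 1.16251 and ∂z/∂N = −n_y/n_z = 0.43135.
Unit vector along 265° is (sin 265°, cos 265°) = (-0.9962, -0.0872).
Slope in that direction = a·(-0.9962) + b·(-0.0872) = −1.19568.
Apparent dip = arctan|1.19568| = 50.1° (true dip is 51.1°, so apparent ≤ true as expected).

50.1°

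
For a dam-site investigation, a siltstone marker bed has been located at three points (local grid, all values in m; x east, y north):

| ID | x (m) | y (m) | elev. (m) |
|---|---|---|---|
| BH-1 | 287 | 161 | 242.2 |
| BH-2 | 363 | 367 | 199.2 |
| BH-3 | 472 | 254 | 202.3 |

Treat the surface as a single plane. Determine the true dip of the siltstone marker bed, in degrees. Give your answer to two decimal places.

Two edge vectors: BH-1→BH-2 = (76, 206, -43), BH-1→BH-3 = (185, 93, -39.9).
Normal n = (BH-1→BH-2) × (BH-1→BH-3) = (-4220.4, -4922.6, -31042).
So ∂z/∂x = −n_x/n_z = −0.13596 and ∂z/∂y = −n_y/n_z = −0.15858.
Gradient magnitude |∇z| = √(a² + b²) = √(0.01848 + 0.02515) = 0.20888.
True dip = arctan(0.20888) = 11.80°, dipping toward NE (azimuth ≈ 041°).

11.80°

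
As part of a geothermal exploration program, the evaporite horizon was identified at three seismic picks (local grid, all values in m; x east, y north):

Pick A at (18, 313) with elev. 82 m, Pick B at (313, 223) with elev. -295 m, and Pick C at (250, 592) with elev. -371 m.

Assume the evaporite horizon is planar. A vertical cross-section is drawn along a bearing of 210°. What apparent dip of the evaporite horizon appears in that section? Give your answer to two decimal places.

Two edge vectors: Pick A→Pick B = (295, -90, -377), Pick A→Pick C = (232, 279, -453).
Normal n = (Pick A→Pick B) × (Pick A→Pick C) = (145953, 46171, 103185).
So ∂z/∂x = −n_x/n_z = −1.41448 and ∂z/∂y = −n_y/n_z = −0.44746.
Unit vector along 210° is (sin 210°, cos 210°) = (-0.5000, -0.8660).
Slope in that direction = a·(-0.5000) + b·(-0.8660) = 1.09475.
Apparent dip = arctan|1.09475| = 47.59° (true dip is 56.0°, so apparent ≤ true as expected).

47.59°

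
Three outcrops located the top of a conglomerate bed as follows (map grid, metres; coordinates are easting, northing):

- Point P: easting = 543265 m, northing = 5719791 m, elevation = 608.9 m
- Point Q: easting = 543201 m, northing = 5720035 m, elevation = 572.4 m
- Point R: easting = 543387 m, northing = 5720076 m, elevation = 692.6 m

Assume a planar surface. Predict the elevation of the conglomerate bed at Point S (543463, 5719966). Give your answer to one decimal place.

Let the plane be z = a·easting + b·northing + c.
Point Q−Point P: −64a + 244b = −36.5;  Point R−Point P: 122a + 285b = 83.7.
Solving gives a = 0.642086736, b = 0.018826029.
Then c = 608.9 − a·543265 − b·5719791 = −455895.30.
At (543463, 5719966): z = 348950.4 + 107684.2 − 455895.30 = 739.3 m.

739.3 m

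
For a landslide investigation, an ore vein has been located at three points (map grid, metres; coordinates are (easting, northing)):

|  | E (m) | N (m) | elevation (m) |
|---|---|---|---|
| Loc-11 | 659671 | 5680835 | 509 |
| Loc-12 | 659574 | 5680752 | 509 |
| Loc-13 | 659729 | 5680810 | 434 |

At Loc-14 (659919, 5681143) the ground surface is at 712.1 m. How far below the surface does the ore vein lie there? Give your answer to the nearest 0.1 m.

106.8 m

Two edge vectors: Loc-11→Loc-12 = (-97, -83, 0), Loc-11→Loc-13 = (58, -25, -75).
Normal n = (Loc-11→Loc-12) × (Loc-11→Loc-13) = (6225, -7275, 7239).
So ∂z/∂E = −n_x/n_z = −0.859925404 and ∂z/∂N = −n_y/n_z = 1.004973063.
Intercept c from Loc-11: 509 + 567267.85 − 5709086.15 = −5141309.30.
At (659919, 5681143): z_contact = −567481.11 + 5709395.68 − 5141309.30 = 605.27 m.
Depth below ground = 712.1 − 605.27 = 106.8 m.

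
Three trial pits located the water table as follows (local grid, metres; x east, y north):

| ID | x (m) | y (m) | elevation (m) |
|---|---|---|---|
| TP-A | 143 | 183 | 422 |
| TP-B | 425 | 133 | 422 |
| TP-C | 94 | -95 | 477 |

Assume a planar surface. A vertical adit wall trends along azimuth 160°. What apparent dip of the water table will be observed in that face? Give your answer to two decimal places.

9.57°

Let the plane be z = a·x + b·y + c.
TP-B−TP-A: 282a − 50b = 0;  TP-C−TP-A: −49a − 278b = 55.
Solving gives a = −0.03402, b = −0.19185.
Unit vector along 160° is (sin 160°, cos 160°) = (0.3420, -0.9397).
Slope in that direction = a·(0.3420) + b·(-0.9397) = 0.16864.
Apparent dip = arctan|0.16864| = 9.57° (true dip is 11.0°, so apparent ≤ true as expected).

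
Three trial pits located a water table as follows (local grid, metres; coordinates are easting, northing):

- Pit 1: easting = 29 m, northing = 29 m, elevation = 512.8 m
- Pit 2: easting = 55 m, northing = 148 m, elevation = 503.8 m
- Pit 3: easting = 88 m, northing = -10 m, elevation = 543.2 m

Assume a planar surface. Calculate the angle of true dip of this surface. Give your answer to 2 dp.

Two edge vectors: Pit 1→Pit 2 = (26, 119, -9), Pit 1→Pit 3 = (59, -39, 30.4).
Normal n = (Pit 1→Pit 2) × (Pit 1→Pit 3) = (3266.6, -1321.4, -8035).
So ∂z/∂easting = −n_x/n_z = 0.40655 and ∂z/∂northing = −n_y/n_z = −0.16446.
Gradient magnitude |∇z| = √(a² + b²) = √(0.16528 + 0.02705) = 0.43855.
True dip = arctan(0.43855) = 23.68°, dipping toward WNW (azimuth ≈ 292°).

23.68°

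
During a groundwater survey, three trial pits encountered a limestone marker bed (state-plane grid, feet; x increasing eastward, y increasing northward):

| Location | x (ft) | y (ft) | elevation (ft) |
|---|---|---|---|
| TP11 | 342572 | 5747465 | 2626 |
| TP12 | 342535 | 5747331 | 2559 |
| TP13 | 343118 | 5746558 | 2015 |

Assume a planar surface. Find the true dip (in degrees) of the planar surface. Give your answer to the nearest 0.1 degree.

30.5°

Let the plane be z = a·x + b·y + c.
TP12−TP11: −37a − 134b = −67;  TP13−TP11: 546a − 907b = −611.
Solving gives a = −0.19775, b = 0.55460.
Gradient magnitude |∇z| = √(a² + b²) = √(0.03911 + 0.30759) = 0.58881.
True dip = arctan(0.58881) = 30.5°, dipping toward SSE (azimuth ≈ 160°).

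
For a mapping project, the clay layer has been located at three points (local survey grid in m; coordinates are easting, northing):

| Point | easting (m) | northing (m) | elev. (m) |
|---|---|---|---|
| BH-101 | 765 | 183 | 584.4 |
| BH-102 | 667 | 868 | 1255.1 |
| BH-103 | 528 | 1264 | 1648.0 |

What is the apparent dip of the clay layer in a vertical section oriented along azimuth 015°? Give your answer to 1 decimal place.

42.6°

Let the plane be z = a·easting + b·northing + c.
BH-102−BH-101: −98a + 685b = 670.7;  BH-103−BH-101: −237a + 1081b = 1063.6.
Solving gives a = −0.06275, b = 0.97015.
Unit vector along 015° is (sin 15°, cos 15°) = (0.2588, 0.9659).
Slope in that direction = a·(0.2588) + b·(0.9659) = 0.92085.
Apparent dip = arctan|0.92085| = 42.6° (true dip is 44.2°, so apparent ≤ true as expected).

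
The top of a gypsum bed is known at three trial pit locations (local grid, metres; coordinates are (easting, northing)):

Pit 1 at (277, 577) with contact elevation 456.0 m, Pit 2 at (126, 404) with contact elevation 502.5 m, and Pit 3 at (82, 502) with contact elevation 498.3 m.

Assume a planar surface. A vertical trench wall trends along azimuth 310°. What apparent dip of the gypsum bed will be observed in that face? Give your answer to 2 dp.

3.09°

Let the plane be z = a·E + b·N + c.
Pit 2−Pit 1: −151a − 173b = 46.5;  Pit 3−Pit 1: −195a − 75b = 42.3.
Solving gives a = −0.17092, b = −0.11960.
Unit vector along 310° is (sin 310°, cos 310°) = (-0.7660, 0.6428).
Slope in that direction = a·(-0.7660) + b·(0.6428) = 0.05406.
Apparent dip = arctan|0.05406| = 3.09° (true dip is 11.8°, so apparent ≤ true as expected).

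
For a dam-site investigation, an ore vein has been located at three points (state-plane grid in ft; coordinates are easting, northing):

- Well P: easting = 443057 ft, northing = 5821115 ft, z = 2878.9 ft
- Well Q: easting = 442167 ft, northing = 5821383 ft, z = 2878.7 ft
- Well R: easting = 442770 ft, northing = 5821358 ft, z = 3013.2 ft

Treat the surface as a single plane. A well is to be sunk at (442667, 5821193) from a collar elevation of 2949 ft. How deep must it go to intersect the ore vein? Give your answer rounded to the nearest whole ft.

104 ft

Two edge vectors: Well P→Well Q = (-890, 268, -0.2), Well P→Well R = (-287, 243, 134.3).
Normal n = (Well P→Well Q) × (Well P→Well R) = (36041, 119584.4, -139354).
So ∂z/∂easting = −n_x/n_z = 0.25862910 and ∂z/∂northing = −n_y/n_z = 0.85813396.
Intercept c from Well P: 2878.9 − 114587.43 − 4995296.47 = −5107005.01.
At (442667, 5821193): z_contact = 114486.6 + 4995363.4 − 5107005.01 = 2845.0 ft.
Depth below ground = 2949 − 2845.0 = 104 ft.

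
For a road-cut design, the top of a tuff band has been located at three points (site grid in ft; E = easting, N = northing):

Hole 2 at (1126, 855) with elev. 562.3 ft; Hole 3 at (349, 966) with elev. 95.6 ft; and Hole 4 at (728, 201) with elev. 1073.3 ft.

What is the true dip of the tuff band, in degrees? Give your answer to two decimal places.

Two edge vectors: Hole 2→Hole 3 = (-777, 111, -466.7), Hole 2→Hole 4 = (-398, -654, 511).
Normal n = (Hole 2→Hole 3) × (Hole 2→Hole 4) = (-248500.8, 582793.6, 552336).
So ∂z/∂E = −n_x/n_z = 0.44991 and ∂z/∂N = −n_y/n_z = −1.05514.
Gradient magnitude |∇z| = √(a² + b²) = √(0.20242 + 1.11333) = 1.14706.
True dip = arctan(1.14706) = 48.92°, dipping toward NNW (azimuth ≈ 337°).

48.92°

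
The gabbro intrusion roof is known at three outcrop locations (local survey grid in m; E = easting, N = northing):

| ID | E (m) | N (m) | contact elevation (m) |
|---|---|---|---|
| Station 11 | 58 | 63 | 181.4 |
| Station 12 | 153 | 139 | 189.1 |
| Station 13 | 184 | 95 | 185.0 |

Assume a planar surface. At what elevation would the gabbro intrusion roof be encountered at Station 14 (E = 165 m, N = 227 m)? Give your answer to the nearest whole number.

Two edge vectors: Station 11→Station 12 = (95, 76, 7.7), Station 11→Station 13 = (126, 32, 3.6).
Normal n = (Station 11→Station 12) × (Station 11→Station 13) = (27.2, 628.2, -6536).
So ∂z/∂E = −n_x/n_z = 0.00416 and ∂z/∂N = −n_y/n_z = 0.09611.
Intercept c from Station 11: 181.4 − 0.24 − 6.06 = 175.10.
At (165, 227): z = 0.7 + 21.8 + 175.10 = 197.6 m.

198 m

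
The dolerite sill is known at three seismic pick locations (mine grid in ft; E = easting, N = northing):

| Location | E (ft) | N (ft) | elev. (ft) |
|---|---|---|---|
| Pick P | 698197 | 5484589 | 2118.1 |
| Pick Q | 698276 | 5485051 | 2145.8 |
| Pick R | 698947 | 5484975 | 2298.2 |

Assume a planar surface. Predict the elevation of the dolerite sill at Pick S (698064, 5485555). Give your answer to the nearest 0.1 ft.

2107.6 ft

Two edge vectors: Pick P→Pick Q = (79, 462, 27.7), Pick P→Pick R = (750, 386, 180.1).
Normal n = (Pick P→Pick Q) × (Pick P→Pick R) = (72514, 6547.1, -316006).
So ∂z/∂E = −n_x/n_z = 0.229470327 and ∂z/∂N = −n_y/n_z = 0.020718278.
Intercept c from Pick P: 2118.1 − 160215.49 − 113631.24 = −271728.63.
At (698064, 5485555): z = 160185.0 + 113651.3 − 271728.63 = 2107.6 ft.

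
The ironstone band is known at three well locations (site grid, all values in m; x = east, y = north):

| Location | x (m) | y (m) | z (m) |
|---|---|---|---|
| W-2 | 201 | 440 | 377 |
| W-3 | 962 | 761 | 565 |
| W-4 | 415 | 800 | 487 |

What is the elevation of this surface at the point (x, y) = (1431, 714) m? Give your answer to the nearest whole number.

Let the plane be z = a·x + b·y + c.
W-3−W-2: 761a + 321b = 188;  W-4−W-2: 214a + 360b = 110.
Solving gives a = 0.15770, b = 0.21181.
Then c = 377 − a·201 − b·440 = 252.11.
At (1431, 714): z = 225.7 + 151.2 + 252.11 = 629.0 m.

629 m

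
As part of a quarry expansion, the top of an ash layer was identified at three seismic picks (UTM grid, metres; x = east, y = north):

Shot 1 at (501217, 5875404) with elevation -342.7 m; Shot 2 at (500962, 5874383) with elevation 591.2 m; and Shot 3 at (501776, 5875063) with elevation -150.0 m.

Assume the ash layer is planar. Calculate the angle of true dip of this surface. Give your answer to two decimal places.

41.60°

Let the plane be z = a·x + b·y + c.
Shot 2−Shot 1: −255a − 1021b = 933.9;  Shot 3−Shot 1: 559a − 341b = 192.7.
Solving gives a = −0.18506, b = −0.86847.
Gradient magnitude |∇z| = √(a² + b²) = √(0.03425 + 0.75424) = 0.88797.
True dip = arctan(0.88797) = 41.60°, dipping toward NNE (azimuth ≈ 012°).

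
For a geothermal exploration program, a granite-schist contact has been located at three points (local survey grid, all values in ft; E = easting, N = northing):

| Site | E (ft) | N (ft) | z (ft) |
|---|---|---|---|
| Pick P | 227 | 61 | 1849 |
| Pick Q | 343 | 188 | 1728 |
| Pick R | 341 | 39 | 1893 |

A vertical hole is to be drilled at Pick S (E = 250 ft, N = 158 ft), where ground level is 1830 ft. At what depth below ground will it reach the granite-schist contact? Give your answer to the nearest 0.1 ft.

Two edge vectors: Pick P→Pick Q = (116, 127, -121), Pick P→Pick R = (114, -22, 44).
Normal n = (Pick P→Pick Q) × (Pick P→Pick R) = (2926, -18898, -17030).
So ∂z/∂E = −n_x/n_z = 0.17181 and ∂z/∂N = −n_y/n_z = −1.10969.
Intercept c from Pick P: 1849 − 39.00 + 67.69 = 1877.69.
At (250, 158): z_contact = 42.95 − 175.33 + 1877.69 = 1745.31 ft.
Depth below ground = 1830 − 1745.31 = 84.7 ft.

84.7 ft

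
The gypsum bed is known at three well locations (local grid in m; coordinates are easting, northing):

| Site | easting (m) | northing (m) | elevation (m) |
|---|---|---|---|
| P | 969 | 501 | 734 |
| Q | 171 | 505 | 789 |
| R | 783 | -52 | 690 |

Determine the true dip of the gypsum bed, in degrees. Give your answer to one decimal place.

Let the plane be z = a·easting + b·northing + c.
Q−P: −798a + 4b = 55;  R−P: −186a − 553b = −44.
Solving gives a = −0.06841, b = 0.10257.
Gradient magnitude |∇z| = √(a² + b²) = √(0.00468 + 0.01052) = 0.12329.
True dip = arctan(0.12329) = 7.0°, dipping toward SSE (azimuth ≈ 146°).

7.0°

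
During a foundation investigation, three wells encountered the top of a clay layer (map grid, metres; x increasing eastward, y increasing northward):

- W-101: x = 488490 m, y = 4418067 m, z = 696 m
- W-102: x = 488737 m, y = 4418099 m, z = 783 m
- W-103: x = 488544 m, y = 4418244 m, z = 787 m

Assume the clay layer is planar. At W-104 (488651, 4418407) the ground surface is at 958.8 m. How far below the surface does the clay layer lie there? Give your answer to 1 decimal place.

71.0 m

Two edge vectors: W-101→W-102 = (247, 32, 87), W-101→W-103 = (54, 177, 91).
Normal n = (W-101→W-102) × (W-101→W-103) = (-12487, -17779, 41991).
So ∂z/∂x = −n_x/n_z = 0.297373247 and ∂z/∂y = −n_y/n_z = 0.423400252.
Intercept c from W-101: 696 − 145263.86 − 1870610.68 = −2015178.54.
At (488651, 4418407): z_contact = 145311.73 + 1870754.64 − 2015178.54 = 887.83 m.
Depth below ground = 958.8 − 887.83 = 71.0 m.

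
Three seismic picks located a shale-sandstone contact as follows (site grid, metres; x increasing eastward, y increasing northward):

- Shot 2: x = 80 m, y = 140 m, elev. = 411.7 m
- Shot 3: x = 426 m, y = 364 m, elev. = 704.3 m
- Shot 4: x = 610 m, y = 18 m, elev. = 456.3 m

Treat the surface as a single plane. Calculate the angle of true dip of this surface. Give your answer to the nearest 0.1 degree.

Let the plane be z = a·x + b·y + c.
Shot 3−Shot 2: 346a + 224b = 292.6;  Shot 4−Shot 2: 530a − 122b = 44.6.
Solving gives a = 0.28389, b = 0.86774.
Gradient magnitude |∇z| = √(a² + b²) = √(0.08060 + 0.75296) = 0.91300.
True dip = arctan(0.91300) = 42.4°, dipping toward SSW (azimuth ≈ 198°).

42.4°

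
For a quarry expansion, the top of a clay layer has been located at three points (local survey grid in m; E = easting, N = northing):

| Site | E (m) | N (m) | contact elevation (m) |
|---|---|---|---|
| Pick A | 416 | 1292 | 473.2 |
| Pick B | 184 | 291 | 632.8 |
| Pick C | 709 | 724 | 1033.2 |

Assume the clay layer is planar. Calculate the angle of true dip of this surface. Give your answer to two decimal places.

Two edge vectors: Pick A→Pick B = (-232, -1001, 159.6), Pick A→Pick C = (293, -568, 560).
Normal n = (Pick A→Pick B) × (Pick A→Pick C) = (-469907.2, 176682.8, 425069).
So ∂z/∂E = −n_x/n_z = 1.10548 and ∂z/∂N = −n_y/n_z = −0.41566.
Gradient magnitude |∇z| = √(a² + b²) = √(1.22210 + 0.17277) = 1.18104.
True dip = arctan(1.18104) = 49.75°, dipping toward WNW (azimuth ≈ 291°).

49.75°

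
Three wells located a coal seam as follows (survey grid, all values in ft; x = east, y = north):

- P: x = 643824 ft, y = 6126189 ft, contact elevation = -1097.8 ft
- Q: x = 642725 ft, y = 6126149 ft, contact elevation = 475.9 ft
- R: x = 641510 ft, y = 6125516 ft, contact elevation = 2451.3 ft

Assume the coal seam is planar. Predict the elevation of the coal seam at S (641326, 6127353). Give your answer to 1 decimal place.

Two edge vectors: P→Q = (-1099, -40, 1573.7), P→R = (-2314, -673, 3549.1).
Normal n = (P→Q) × (P→R) = (917136.1, 258919.1, 647067).
So ∂z/∂x = −n_x/n_z = −1.417374244 and ∂z/∂y = −n_y/n_z = −0.400142644.
Intercept c from P: -1097.8 + 912539.56 + 2451349.46 = 3362791.22.
At (641326, 6127353): z = −908999.0 − 2451815.2 + 3362791.22 = 1977.0 ft.

1977.0 ft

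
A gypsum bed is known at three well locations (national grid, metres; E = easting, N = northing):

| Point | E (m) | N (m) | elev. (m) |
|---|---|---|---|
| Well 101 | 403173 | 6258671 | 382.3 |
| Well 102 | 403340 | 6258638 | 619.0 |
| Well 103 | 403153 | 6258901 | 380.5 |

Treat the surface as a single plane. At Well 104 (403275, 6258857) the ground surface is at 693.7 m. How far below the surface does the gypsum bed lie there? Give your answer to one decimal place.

142.6 m

Two edge vectors: Well 101→Well 102 = (167, -33, 236.7), Well 101→Well 103 = (-20, 230, -1.8).
Normal n = (Well 101→Well 102) × (Well 101→Well 103) = (-54381.6, -4433.4, 37750).
So ∂z/∂E = −n_x/n_z = 1.440572185 and ∂z/∂N = −n_y/n_z = 0.117441060.
Intercept c from Well 101: 382.3 − 580799.81 − 735024.95 = −1315442.46.
At (403275, 6258857): z_contact = 580946.75 + 735046.80 − 1315442.46 = 551.08 m.
Depth below ground = 693.7 − 551.08 = 142.6 m.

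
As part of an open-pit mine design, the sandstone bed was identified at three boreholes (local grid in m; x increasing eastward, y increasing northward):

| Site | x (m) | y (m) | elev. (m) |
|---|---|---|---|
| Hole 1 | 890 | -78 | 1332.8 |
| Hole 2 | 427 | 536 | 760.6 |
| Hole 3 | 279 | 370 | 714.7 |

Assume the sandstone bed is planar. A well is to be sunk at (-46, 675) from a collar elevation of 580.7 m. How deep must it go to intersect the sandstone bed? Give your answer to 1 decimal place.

Let the plane be z = a·x + b·y + c.
Hole 2−Hole 1: −463a + 614b = −572.2;  Hole 3−Hole 1: −611a + 448b = −618.1.
Solving gives a = 0.73432, b = −0.37819.
Then c = 1332.8 − a·890 − b·-78 = 649.75.
At (-46, 675): z_contact = −33.78 − 255.28 + 649.75 = 360.70 m.
Depth below ground = 580.7 − 360.70 = 220.0 m.

220.0 m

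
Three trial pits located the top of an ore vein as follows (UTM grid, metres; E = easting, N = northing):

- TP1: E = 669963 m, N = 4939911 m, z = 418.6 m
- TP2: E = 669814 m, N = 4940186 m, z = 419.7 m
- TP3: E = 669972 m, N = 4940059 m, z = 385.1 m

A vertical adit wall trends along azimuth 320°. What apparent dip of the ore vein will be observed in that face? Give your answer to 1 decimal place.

5.1°

Let the plane be z = a·E + b·N + c.
TP2−TP1: −149a + 275b = 1.1;  TP3−TP1: 9a + 148b = −33.5.
Solving gives a = −0.38224, b = −0.20311.
Unit vector along 320° is (sin 320°, cos 320°) = (-0.6428, 0.7660).
Slope in that direction = a·(-0.6428) + b·(0.7660) = 0.09011.
Apparent dip = arctan|0.09011| = 5.1° (true dip is 23.4°, so apparent ≤ true as expected).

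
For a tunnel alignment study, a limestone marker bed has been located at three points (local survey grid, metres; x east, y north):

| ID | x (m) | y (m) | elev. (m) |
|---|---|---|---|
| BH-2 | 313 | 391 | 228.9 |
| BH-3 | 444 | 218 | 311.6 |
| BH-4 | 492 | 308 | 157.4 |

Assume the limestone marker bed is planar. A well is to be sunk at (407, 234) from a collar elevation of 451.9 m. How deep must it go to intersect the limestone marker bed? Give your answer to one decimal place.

124.1 m

Let the plane be z = a·x + b·y + c.
BH-3−BH-2: 131a − 173b = 82.7;  BH-4−BH-2: 179a − 83b = −71.5.
Solving gives a = −0.95718, b = −1.20284.
Then c = 228.9 − a·313 − b·391 = 998.81.
At (407, 234): z_contact = −389.57 − 281.46 + 998.81 = 327.77 m.
Depth below ground = 451.9 − 327.77 = 124.1 m.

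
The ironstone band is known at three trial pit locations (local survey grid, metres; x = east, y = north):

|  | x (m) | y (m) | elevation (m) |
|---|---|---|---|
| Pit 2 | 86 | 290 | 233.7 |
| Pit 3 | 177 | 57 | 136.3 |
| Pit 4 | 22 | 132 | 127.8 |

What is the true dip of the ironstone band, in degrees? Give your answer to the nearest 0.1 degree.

32.1°

Let the plane be z = a·x + b·y + c.
Pit 3−Pit 2: 91a − 233b = −97.4;  Pit 4−Pit 2: −64a − 158b = −105.9.
Solving gives a = 0.31702, b = 0.54184.
Gradient magnitude |∇z| = √(a² + b²) = √(0.10050 + 0.29359) = 0.62777.
True dip = arctan(0.62777) = 32.1°, dipping toward SSW (azimuth ≈ 210°).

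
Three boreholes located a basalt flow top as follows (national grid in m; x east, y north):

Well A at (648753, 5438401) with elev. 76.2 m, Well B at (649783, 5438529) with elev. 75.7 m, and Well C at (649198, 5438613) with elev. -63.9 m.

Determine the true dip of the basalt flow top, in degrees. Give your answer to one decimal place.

42.0°

Let the plane be z = a·x + b·y + c.
Well B−Well A: 1030a + 128b = −0.5;  Well C−Well A: 445a + 212b = −140.1.
Solving gives a = 0.11045, b = −0.89269.
Gradient magnitude |∇z| = √(a² + b²) = √(0.01220 + 0.79690) = 0.89950.
True dip = arctan(0.89950) = 42.0°, dipping toward N (azimuth ≈ 353°).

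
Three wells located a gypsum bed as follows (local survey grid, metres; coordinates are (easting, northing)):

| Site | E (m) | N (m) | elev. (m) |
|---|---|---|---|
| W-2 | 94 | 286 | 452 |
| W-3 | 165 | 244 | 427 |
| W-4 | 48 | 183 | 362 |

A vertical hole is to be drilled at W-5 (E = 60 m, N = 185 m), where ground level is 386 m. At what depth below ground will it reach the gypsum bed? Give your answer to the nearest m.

Let the plane be z = a·E + b·N + c.
W-3−W-2: 71a − 42b = −25;  W-4−W-2: −46a − 103b = −90.
Solving gives a = 0.13034, b = 0.81558.
Then c = 452 − a·94 − b·286 = 206.49.
At (60, 185): z_contact = 7.8 + 150.9 + 206.49 = 365.2 m.
Depth below ground = 386 − 365.2 = 21 m.

21 m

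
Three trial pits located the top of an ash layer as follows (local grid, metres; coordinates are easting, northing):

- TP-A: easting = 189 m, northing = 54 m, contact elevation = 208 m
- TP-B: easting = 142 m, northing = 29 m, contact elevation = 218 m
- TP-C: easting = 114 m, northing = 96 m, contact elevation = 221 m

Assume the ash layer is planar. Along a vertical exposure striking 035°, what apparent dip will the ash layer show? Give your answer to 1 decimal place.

Two edge vectors: TP-A→TP-B = (-47, -25, 10), TP-A→TP-C = (-75, 42, 13).
Normal n = (TP-A→TP-B) × (TP-A→TP-C) = (-745, -139, -3849).
So ∂z/∂easting = −n_x/n_z = −0.19356 and ∂z/∂northing = −n_y/n_z = −0.03611.
Unit vector along 035° is (sin 35°, cos 35°) = (0.5736, 0.8192).
Slope in that direction = a·(0.5736) + b·(0.8192) = −0.14060.
Apparent dip = arctan|0.14060| = 8.0° (true dip is 11.1°, so apparent ≤ true as expected).

8.0°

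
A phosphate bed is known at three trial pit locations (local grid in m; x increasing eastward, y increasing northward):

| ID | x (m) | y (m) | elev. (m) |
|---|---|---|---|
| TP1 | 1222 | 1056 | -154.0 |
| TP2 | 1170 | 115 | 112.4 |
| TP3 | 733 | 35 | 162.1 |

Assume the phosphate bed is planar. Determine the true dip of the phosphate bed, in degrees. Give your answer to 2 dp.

15.99°

Two edge vectors: TP1→TP2 = (-52, -941, 266.4), TP1→TP3 = (-489, -1021, 316.1).
Normal n = (TP1→TP2) × (TP1→TP3) = (-25455.7, -113832.4, -407057).
So ∂z/∂x = −n_x/n_z = −0.06254 and ∂z/∂y = −n_y/n_z = −0.27965.
Gradient magnitude |∇z| = √(a² + b²) = √(0.00391 + 0.07820) = 0.28655.
True dip = arctan(0.28655) = 15.99°, dipping toward NNE (azimuth ≈ 013°).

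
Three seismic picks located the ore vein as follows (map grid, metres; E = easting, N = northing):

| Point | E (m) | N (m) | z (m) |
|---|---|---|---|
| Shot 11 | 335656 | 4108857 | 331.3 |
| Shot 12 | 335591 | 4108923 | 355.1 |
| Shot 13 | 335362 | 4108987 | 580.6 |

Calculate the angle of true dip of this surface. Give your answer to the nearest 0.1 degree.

Let the plane be z = a·E + b·N + c.
Shot 12−Shot 11: −65a + 66b = 23.8;  Shot 13−Shot 11: −294a + 130b = 249.3.
Solving gives a = −1.21963, b = −0.84054.
Gradient magnitude |∇z| = √(a² + b²) = √(1.48749 + 0.70651) = 1.48122.
True dip = arctan(1.48122) = 56.0°, dipping toward NE (azimuth ≈ 055°).

56.0°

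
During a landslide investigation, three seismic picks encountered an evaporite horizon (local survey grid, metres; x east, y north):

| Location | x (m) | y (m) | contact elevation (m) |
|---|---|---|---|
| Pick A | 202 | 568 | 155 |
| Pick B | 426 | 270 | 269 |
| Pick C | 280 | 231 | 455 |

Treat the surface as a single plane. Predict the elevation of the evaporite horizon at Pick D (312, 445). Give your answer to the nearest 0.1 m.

184.9 m

Let the plane be z = a·x + b·y + c.
Pick B−Pick A: 224a − 298b = 114;  Pick C−Pick A: 78a − 337b = 300.
Solving gives a = −0.97584, b = −1.11607.
Then c = 155 − a·202 − b·568 = 986.05.
At (312, 445): z = −304.5 − 496.7 + 986.05 = 184.9 m.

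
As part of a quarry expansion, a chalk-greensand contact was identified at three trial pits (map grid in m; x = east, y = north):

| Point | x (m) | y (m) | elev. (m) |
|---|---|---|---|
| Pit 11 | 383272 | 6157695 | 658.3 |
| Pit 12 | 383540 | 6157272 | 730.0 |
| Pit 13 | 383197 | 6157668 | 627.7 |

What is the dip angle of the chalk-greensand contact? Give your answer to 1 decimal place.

21.2°

Two edge vectors: Pit 11→Pit 12 = (268, -423, 71.7), Pit 11→Pit 13 = (-75, -27, -30.6).
Normal n = (Pit 11→Pit 12) × (Pit 11→Pit 13) = (14879.7, 2823.3, -38961).
So ∂z/∂x = −n_x/n_z = 0.38191 and ∂z/∂y = −n_y/n_z = 0.07246.
Gradient magnitude |∇z| = √(a² + b²) = √(0.14586 + 0.00525) = 0.38873.
True dip = arctan(0.38873) = 21.2°, dipping toward W (azimuth ≈ 259°).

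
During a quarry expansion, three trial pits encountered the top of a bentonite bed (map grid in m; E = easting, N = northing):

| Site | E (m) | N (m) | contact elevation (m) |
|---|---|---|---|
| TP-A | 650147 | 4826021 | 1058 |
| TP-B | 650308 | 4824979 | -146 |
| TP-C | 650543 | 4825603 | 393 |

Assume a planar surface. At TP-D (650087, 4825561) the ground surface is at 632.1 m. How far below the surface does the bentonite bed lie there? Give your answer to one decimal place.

Let the plane be z = a·E + b·N + c.
TP-B−TP-A: 161a − 1042b = −1204;  TP-C−TP-A: 396a − 418b = −665.
Solving gives a = −0.549201642, b = 1.070612798.
Then c = 1058 − a·650147 − b·4826021 = −4808680.05.
At (650087, 4825561): z_contact = −357028.85 + 5166307.36 − 4808680.05 = 598.47 m.
Depth below ground = 632.1 − 598.47 = 33.6 m.

33.6 m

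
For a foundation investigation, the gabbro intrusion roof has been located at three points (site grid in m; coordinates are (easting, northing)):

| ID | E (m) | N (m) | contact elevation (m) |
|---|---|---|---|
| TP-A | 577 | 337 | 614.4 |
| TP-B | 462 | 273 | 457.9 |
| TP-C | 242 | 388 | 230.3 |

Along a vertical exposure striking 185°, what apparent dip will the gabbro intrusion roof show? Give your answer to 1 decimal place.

22.1°

Let the plane be z = a·E + b·N + c.
TP-B−TP-A: −115a − 64b = −156.5;  TP-C−TP-A: −335a + 51b = −384.1.
Solving gives a = 1.19260, b = 0.30236.
Unit vector along 185° is (sin 185°, cos 185°) = (-0.0872, -0.9962).
Slope in that direction = a·(-0.0872) + b·(-0.9962) = −0.40515.
Apparent dip = arctan|0.40515| = 22.1° (true dip is 50.9°, so apparent ≤ true as expected).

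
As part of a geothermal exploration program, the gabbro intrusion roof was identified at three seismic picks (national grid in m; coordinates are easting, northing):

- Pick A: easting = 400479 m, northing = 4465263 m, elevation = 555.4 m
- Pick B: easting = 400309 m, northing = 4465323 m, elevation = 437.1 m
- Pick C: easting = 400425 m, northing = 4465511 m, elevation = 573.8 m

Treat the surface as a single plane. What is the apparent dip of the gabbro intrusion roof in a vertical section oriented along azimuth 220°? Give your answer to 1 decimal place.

34.6°

Let the plane be z = a·easting + b·northing + c.
Pick B−Pick A: −170a + 60b = −118.3;  Pick C−Pick A: −54a + 248b = 18.4.
Solving gives a = 0.78218, b = 0.24451.
Unit vector along 220° is (sin 220°, cos 220°) = (-0.6428, -0.7660).
Slope in that direction = a·(-0.6428) + b·(-0.7660) = −0.69008.
Apparent dip = arctan|0.69008| = 34.6° (true dip is 39.3°, so apparent ≤ true as expected).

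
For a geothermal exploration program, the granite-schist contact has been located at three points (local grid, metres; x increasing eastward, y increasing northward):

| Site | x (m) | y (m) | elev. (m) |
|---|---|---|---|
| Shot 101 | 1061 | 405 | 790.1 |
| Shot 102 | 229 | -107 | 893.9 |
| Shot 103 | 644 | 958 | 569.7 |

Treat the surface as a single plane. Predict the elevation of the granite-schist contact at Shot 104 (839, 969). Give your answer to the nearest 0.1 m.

582.0 m

Two edge vectors: Shot 101→Shot 102 = (-832, -512, 103.8), Shot 101→Shot 103 = (-417, 553, -220.4).
Normal n = (Shot 101→Shot 102) × (Shot 101→Shot 103) = (55443.4, -226657.4, -673600).
So ∂z/∂x = −n_x/n_z = 0.082309 and ∂z/∂y = −n_y/n_z = −0.336487.
Intercept c from Shot 101: 790.1 − 87.33 + 136.28 = 839.05.
At (839, 969): z = 69.1 − 326.1 + 839.05 = 582.0 m.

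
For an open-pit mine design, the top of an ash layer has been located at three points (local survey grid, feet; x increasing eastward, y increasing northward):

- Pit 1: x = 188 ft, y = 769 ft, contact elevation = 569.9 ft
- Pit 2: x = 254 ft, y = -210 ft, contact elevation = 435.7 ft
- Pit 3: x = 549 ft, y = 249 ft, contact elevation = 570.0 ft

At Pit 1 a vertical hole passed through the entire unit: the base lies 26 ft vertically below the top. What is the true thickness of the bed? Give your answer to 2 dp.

Let the plane be z = a·x + b·y + c.
Pit 2−Pit 1: 66a − 979b = −134.2;  Pit 3−Pit 1: 361a − 520b = 0.1.
Solving gives a = 0.21900, b = 0.15184.
|∇z| = √(a²+b²) = 0.26649, so dip δ = arctan(0.26649) = 14.92°.
True thickness = vertical thickness × cos δ = 26 × cos 14.92° = 25.12 ft.

25.12 ft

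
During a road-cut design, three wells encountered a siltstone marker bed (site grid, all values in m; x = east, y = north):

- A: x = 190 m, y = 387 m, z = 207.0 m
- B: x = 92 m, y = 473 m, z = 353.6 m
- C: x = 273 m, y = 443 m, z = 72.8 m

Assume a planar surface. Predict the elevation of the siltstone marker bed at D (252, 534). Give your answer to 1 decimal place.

Let the plane be z = a·x + b·y + c.
B−A: −98a + 86b = 146.6;  C−A: 83a + 56b = −134.2.
Solving gives a = −1.56430, b = −0.07792.
Then c = 207 − a·190 − b·387 = 534.37.
At (252, 534): z = −394.2 − 41.6 + 534.37 = 98.6 m.

98.6 m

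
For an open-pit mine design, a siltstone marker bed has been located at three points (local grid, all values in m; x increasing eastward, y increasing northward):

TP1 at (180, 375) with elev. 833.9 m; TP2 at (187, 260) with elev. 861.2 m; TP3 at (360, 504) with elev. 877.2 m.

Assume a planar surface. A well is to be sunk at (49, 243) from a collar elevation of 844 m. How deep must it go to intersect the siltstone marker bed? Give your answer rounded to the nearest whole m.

33 m

Let the plane be z = a·x + b·y + c.
TP2−TP1: 7a − 115b = 27.3;  TP3−TP1: 180a + 129b = 43.3.
Solving gives a = 0.39352, b = −0.21344.
Then c = 833.9 − a·180 − b·375 = 843.11.
At (49, 243): z_contact = 19.3 − 51.9 + 843.11 = 810.5 m.
Depth below ground = 844 − 810.5 = 33 m.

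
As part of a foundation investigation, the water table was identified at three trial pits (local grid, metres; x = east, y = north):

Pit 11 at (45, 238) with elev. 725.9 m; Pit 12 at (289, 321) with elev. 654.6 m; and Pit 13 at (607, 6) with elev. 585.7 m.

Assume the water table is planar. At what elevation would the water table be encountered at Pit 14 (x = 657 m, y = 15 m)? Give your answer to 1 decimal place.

Let the plane be z = a·x + b·y + c.
Pit 12−Pit 11: 244a + 83b = −71.3;  Pit 13−Pit 11: 562a − 232b = −140.2.
Solving gives a = −0.27290, b = −0.05677.
Then c = 725.9 − a·45 − b·238 = 751.69.
At (657, 15): z = −179.3 − 0.9 + 751.69 = 571.5 m.

571.5 m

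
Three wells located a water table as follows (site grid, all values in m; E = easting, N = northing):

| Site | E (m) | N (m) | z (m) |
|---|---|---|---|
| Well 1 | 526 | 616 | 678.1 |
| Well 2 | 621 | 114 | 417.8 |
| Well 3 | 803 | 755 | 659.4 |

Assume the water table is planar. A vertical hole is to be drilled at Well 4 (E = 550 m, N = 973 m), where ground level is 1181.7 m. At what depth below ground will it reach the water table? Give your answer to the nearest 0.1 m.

Two edge vectors: Well 1→Well 2 = (95, -502, -260.3), Well 1→Well 3 = (277, 139, -18.7).
Normal n = (Well 1→Well 2) × (Well 1→Well 3) = (45569.1, -70326.6, 152259).
So ∂z/∂E = −n_x/n_z = −0.29929 and ∂z/∂N = −n_y/n_z = 0.46189.
Intercept c from Well 1: 678.1 + 157.42 − 284.52 = 551.00.
At (550, 973): z_contact = −164.61 + 449.42 + 551.00 = 835.81 m.
Depth below ground = 1181.7 − 835.81 = 345.9 m.

345.9 m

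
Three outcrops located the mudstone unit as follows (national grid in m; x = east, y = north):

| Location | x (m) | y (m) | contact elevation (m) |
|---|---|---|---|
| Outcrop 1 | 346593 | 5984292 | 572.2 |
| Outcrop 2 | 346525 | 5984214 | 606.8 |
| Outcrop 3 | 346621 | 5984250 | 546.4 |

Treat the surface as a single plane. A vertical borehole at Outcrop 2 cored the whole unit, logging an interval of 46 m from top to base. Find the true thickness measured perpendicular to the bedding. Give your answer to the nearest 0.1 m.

37.6 m

Let the plane be z = a·x + b·y + c.
Outcrop 2−Outcrop 1: −68a − 78b = 34.6;  Outcrop 3−Outcrop 1: 28a − 42b = −25.8.
Solving gives a = −0.68762, b = 0.15587.
|∇z| = √(a²+b²) = 0.70506, so dip δ = arctan(0.70506) = 35.19°.
True thickness = vertical thickness × cos δ = 46 × cos 35.19° = 37.6 m.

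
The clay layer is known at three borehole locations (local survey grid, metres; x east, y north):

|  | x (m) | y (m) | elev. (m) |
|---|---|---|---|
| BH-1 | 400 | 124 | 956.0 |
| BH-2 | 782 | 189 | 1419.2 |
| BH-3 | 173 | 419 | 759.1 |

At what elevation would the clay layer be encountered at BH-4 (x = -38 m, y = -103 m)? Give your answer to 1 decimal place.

Let the plane be z = a·x + b·y + c.
BH-2−BH-1: 382a + 65b = 463.2;  BH-3−BH-1: −227a + 295b = −196.9.
Solving gives a = 1.17260, b = 0.23485.
Then c = 956 − a·400 − b·124 = 457.84.
At (-38, -103): z = −44.6 − 24.2 + 457.84 = 389.1 m.

389.1 m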